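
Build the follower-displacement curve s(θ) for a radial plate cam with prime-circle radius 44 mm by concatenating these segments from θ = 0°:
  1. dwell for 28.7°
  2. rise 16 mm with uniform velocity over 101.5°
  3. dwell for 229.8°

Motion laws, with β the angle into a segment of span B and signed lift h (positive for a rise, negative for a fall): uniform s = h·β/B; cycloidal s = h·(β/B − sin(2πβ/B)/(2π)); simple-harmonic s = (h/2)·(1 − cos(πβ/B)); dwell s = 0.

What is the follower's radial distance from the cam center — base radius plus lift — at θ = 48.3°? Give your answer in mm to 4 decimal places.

seg 1 [0°–28.7°] dwell: s stays 0.0000
seg 2 [28.7°–130.2°] uniform, h=16: θ=48.3° here. β=19.6, B=101.5. 16·19.6/101.5 = 3.0897 → s = 3.0897
radial distance = base radius + s = 44 + 3.0897 = 47.0897

47.0897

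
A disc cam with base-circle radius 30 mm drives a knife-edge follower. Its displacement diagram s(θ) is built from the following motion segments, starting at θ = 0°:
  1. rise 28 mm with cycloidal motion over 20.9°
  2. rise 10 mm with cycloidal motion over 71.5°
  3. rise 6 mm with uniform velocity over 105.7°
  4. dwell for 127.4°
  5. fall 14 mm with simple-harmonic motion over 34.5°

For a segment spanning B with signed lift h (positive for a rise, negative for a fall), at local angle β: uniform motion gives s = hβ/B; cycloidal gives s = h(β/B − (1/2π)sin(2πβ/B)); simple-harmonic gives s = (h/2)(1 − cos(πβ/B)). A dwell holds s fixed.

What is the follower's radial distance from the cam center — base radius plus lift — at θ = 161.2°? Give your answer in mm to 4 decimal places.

seg 1 [0°–20.9°] cycloidal, h=28: full span → s += 28 → s = 28.0000
seg 2 [20.9°–92.4°] cycloidal, h=10: full span → s += 10 → s = 38.0000
seg 3 [92.4°–198.1°] uniform, h=6: θ=161.2° here. β=68.8, B=105.7. 6·68.8/105.7 = 3.9054 → s = 41.9054
radial distance = base radius + s = 30 + 41.9054 = 71.9054

71.9054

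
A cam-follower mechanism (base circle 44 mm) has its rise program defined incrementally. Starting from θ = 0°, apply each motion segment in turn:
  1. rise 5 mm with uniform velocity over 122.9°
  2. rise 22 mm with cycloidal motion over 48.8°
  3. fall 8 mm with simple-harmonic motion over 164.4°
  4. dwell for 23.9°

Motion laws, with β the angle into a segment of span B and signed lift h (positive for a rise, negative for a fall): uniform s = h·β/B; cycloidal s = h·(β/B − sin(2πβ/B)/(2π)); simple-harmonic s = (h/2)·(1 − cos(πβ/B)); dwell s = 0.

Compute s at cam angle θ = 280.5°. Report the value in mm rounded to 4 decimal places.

seg 1 [0°–122.9°] uniform, h=5: full span → s += 5 → s = 5.0000
seg 2 [122.9°–171.7°] cycloidal, h=22: full span → s += 22 → s = 27.0000
seg 3 [171.7°–336.1°] simple-harmonic, h=-8: θ=280.5° here. β=108.8, B=164.4. -8/2·(1 − cos(π·0.6618)) = -5.9468 → s = 21.0532

21.0532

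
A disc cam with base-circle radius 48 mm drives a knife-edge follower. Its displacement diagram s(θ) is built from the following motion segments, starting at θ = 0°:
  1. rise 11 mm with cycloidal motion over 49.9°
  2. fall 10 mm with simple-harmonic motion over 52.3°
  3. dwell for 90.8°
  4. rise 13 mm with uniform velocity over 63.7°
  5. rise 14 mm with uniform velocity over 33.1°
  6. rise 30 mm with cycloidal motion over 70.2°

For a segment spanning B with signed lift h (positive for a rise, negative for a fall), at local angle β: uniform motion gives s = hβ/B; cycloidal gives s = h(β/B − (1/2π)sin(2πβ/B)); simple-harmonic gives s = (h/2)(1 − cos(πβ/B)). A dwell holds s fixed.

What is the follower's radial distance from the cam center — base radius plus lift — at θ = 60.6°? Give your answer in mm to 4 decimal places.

seg 1 [0°–49.9°] cycloidal, h=11: full span → s += 11 → s = 11.0000
seg 2 [49.9°–102.2°] simple-harmonic, h=-10: θ=60.6° here. β=10.7, B=52.3. -10/2·(1 − cos(π·0.2046)) = -0.9977 → s = 10.0023
radial distance = base radius + s = 48 + 10.0023 = 58.0023

58.0023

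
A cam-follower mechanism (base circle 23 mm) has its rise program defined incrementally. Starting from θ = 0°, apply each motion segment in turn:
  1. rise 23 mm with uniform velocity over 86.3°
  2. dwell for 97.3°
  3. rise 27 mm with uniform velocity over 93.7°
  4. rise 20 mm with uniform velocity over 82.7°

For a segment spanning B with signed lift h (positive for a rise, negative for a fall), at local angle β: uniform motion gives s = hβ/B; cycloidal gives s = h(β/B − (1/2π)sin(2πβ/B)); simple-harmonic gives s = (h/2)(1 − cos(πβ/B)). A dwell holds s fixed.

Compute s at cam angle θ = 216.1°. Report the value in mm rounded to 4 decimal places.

seg 1 [0°–86.3°] uniform, h=23: full span → s += 23 → s = 23.0000
seg 2 [86.3°–183.6°] dwell: s stays 23.0000
seg 3 [183.6°–277.3°] uniform, h=27: θ=216.1° here. β=32.5, B=93.7. 27·32.5/93.7 = 9.3650 → s = 32.3650

32.3650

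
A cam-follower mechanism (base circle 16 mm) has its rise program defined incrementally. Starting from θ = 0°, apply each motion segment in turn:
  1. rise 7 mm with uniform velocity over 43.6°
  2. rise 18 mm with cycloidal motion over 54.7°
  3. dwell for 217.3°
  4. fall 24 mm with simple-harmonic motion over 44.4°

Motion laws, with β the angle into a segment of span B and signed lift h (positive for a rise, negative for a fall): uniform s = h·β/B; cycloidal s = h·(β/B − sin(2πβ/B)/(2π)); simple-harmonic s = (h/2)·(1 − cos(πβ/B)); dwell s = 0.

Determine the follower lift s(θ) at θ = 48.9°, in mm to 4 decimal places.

seg 1 [0°–43.6°] uniform, h=7: full span → s += 7 → s = 7.0000
seg 2 [43.6°–98.3°] cycloidal, h=18: θ=48.9° here. β=5.3, B=54.7. 18·(0.0969 − sin(2π·0.0969)/(2π)) = 0.1058 → s = 7.1058

7.1058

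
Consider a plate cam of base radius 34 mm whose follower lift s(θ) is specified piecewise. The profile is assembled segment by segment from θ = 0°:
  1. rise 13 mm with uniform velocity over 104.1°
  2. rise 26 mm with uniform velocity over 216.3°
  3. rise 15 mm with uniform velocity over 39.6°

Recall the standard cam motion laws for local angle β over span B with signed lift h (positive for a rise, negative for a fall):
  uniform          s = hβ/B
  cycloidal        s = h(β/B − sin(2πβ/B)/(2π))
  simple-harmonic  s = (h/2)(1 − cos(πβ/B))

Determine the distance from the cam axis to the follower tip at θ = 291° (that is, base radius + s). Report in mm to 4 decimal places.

seg 1 [0°–104.1°] uniform, h=13: full span → s += 13 → s = 13.0000
seg 2 [104.1°–320.4°] uniform, h=26: θ=291° here. β=186.9, B=216.3. 26·186.9/216.3 = 22.4660 → s = 35.4660
radial distance = base radius + s = 34 + 35.4660 = 69.4660

69.4660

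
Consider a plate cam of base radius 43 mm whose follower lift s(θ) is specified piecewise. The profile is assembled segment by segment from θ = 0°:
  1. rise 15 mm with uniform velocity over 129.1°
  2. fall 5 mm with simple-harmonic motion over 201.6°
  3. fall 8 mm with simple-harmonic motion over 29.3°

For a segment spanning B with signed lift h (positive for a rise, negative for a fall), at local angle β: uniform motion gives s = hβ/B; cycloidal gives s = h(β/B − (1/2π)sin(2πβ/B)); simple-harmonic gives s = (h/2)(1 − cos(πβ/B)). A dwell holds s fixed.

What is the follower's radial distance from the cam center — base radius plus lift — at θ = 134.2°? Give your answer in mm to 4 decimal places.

seg 1 [0°–129.1°] uniform, h=15: full span → s += 15 → s = 15.0000
seg 2 [129.1°–330.7°] simple-harmonic, h=-5: θ=134.2° here. β=5.1, B=201.6. -5/2·(1 − cos(π·0.0253)) = -0.0079 → s = 14.9921
radial distance = base radius + s = 43 + 14.9921 = 57.9921

57.9921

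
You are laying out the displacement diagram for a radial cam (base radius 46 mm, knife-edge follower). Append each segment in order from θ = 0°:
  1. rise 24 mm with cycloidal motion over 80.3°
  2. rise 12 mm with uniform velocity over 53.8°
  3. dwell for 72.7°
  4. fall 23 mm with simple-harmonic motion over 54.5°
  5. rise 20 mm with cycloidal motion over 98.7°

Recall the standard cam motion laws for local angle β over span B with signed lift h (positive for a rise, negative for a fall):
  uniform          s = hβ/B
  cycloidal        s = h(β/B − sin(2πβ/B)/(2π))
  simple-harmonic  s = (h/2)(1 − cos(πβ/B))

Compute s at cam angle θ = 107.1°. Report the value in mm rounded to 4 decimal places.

seg 1 [0°–80.3°] cycloidal, h=24: full span → s += 24 → s = 24.0000
seg 2 [80.3°–134.1°] uniform, h=12: θ=107.1° here. β=26.8, B=53.8. 12·26.8/53.8 = 5.9777 → s = 29.9777

29.9777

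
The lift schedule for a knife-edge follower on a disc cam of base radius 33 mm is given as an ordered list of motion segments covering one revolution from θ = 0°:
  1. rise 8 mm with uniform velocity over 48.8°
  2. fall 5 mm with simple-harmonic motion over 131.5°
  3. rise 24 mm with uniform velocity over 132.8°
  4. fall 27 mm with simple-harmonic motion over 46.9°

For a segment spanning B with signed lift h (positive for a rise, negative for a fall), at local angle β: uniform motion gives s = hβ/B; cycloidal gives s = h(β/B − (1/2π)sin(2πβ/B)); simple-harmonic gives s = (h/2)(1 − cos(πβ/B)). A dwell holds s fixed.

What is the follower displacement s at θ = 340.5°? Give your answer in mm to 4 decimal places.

seg 1 [0°–48.8°] uniform, h=8: full span → s += 8 → s = 8.0000
seg 2 [48.8°–180.3°] simple-harmonic, h=-5: full span → s += -5 → s = 3.0000
seg 3 [180.3°–313.1°] uniform, h=24: full span → s += 24 → s = 27.0000
seg 4 [313.1°–360°] simple-harmonic, h=-27: θ=340.5° here. β=27.4, B=46.9. -27/2·(1 − cos(π·0.5842)) = -17.0304 → s = 9.9696

9.9696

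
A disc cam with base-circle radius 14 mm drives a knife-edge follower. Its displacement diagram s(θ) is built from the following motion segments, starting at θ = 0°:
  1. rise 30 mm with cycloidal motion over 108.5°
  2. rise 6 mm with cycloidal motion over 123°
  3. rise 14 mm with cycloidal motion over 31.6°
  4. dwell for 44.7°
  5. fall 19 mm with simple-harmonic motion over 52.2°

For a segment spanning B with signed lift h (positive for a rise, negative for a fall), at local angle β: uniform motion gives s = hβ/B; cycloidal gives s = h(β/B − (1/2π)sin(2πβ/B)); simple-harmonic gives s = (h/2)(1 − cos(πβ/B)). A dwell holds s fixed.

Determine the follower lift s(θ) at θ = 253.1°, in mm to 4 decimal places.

seg 1 [0°–108.5°] cycloidal, h=30: full span → s += 30 → s = 30.0000
seg 2 [108.5°–231.5°] cycloidal, h=6: full span → s += 6 → s = 36.0000
seg 3 [231.5°–263.1°] cycloidal, h=14: θ=253.1° here. β=21.6, B=31.6. 14·(0.6835 − sin(2π·0.6835)/(2π)) = 11.6064 → s = 47.6064

47.6064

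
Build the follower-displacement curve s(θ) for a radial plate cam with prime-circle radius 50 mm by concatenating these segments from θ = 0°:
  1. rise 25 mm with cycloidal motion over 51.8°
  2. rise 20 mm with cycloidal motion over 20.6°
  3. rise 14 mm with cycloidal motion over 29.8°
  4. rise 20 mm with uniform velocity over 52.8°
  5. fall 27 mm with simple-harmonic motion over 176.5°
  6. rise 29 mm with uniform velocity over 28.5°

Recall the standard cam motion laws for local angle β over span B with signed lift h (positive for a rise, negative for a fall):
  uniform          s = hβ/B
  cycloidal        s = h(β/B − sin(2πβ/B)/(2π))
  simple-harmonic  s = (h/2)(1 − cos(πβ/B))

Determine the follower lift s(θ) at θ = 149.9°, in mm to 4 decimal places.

seg 1 [0°–51.8°] cycloidal, h=25: full span → s += 25 → s = 25.0000
seg 2 [51.8°–72.4°] cycloidal, h=20: full span → s += 20 → s = 45.0000
seg 3 [72.4°–102.2°] cycloidal, h=14: full span → s += 14 → s = 59.0000
seg 4 [102.2°–155°] uniform, h=20: θ=149.9° here. β=47.7, B=52.8. 20·47.7/52.8 = 18.0682 → s = 77.0682

77.0682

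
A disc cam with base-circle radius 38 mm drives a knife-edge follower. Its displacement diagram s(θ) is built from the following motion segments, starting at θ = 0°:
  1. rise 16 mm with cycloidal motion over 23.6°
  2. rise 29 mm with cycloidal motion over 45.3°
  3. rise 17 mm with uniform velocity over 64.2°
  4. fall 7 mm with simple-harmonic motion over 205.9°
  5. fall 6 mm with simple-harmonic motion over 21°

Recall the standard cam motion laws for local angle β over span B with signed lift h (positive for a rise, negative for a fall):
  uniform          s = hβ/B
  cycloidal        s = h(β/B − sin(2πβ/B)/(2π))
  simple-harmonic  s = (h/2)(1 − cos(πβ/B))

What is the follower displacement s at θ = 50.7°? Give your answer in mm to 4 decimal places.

seg 1 [0°–23.6°] cycloidal, h=16: full span → s += 16 → s = 16.0000
seg 2 [23.6°–68.9°] cycloidal, h=29: θ=50.7° here. β=27.1, B=45.3. 29·(0.5982 − sin(2π·0.5982)/(2π)) = 20.0201 → s = 36.0201

36.0201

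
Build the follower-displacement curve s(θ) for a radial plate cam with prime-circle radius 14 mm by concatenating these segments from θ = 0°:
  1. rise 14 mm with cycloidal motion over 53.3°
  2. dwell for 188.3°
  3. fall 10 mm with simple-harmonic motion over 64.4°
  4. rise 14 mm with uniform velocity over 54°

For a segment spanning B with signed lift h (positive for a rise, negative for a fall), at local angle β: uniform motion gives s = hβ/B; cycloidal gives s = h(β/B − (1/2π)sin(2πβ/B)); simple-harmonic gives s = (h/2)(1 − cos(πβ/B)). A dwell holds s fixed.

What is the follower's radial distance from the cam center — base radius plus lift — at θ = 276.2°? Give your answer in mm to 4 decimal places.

seg 1 [0°–53.3°] cycloidal, h=14: full span → s += 14 → s = 14.0000
seg 2 [53.3°–241.6°] dwell: s stays 14.0000
seg 3 [241.6°–306°] simple-harmonic, h=-10: θ=276.2° here. β=34.6, B=64.4. -10/2·(1 − cos(π·0.5373)) = -5.5841 → s = 8.4159
radial distance = base radius + s = 14 + 8.4159 = 22.4159

22.4159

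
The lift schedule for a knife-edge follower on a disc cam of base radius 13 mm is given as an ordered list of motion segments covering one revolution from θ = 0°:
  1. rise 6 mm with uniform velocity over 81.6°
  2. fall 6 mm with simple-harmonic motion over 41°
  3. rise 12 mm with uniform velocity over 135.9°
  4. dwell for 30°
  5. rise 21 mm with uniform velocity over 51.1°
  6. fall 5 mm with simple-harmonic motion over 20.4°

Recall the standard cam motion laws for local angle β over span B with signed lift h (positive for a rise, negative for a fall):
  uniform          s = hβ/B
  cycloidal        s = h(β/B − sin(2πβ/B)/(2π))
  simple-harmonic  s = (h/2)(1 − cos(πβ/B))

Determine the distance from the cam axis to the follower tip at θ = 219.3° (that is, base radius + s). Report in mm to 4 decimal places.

seg 1 [0°–81.6°] uniform, h=6: full span → s += 6 → s = 6.0000
seg 2 [81.6°–122.6°] simple-harmonic, h=-6: full span → s += -6 → s = 0.0000
seg 3 [122.6°–258.5°] uniform, h=12: θ=219.3° here. β=96.7, B=135.9. 12·96.7/135.9 = 8.5386 → s = 8.5386
radial distance = base radius + s = 13 + 8.5386 = 21.5386

21.5386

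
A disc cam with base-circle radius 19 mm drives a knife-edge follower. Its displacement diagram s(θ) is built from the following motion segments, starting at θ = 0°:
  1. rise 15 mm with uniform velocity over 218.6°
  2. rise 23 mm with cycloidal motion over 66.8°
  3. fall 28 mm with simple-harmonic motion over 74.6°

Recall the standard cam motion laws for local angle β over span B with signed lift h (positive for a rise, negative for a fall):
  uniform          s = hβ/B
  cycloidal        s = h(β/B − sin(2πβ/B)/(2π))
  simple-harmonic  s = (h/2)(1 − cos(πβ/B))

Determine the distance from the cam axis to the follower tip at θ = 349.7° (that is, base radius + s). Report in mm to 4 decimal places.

seg 1 [0°–218.6°] uniform, h=15: full span → s += 15 → s = 15.0000
seg 2 [218.6°–285.4°] cycloidal, h=23: full span → s += 23 → s = 38.0000
seg 3 [285.4°–360°] simple-harmonic, h=-28: θ=349.7° here. β=64.3, B=74.6. -28/2·(1 − cos(π·0.8619)) = -26.7035 → s = 11.2965
radial distance = base radius + s = 19 + 11.2965 = 30.2965

30.2965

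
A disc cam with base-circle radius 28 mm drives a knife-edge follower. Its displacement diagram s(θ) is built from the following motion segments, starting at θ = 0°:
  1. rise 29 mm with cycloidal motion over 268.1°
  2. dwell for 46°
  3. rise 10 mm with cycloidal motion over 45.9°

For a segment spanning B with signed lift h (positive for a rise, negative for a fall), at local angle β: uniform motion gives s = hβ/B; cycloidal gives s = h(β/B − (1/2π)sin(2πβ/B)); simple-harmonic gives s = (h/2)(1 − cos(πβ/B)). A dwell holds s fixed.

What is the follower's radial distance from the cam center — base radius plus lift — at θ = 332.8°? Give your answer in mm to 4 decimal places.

seg 1 [0°–268.1°] cycloidal, h=29: full span → s += 29 → s = 29.0000
seg 2 [268.1°–314.1°] dwell: s stays 29.0000
seg 3 [314.1°–360°] cycloidal, h=10: θ=332.8° here. β=18.7, B=45.9. 10·(0.4074 − sin(2π·0.4074)/(2π)) = 3.1995 → s = 32.1995
radial distance = base radius + s = 28 + 32.1995 = 60.1995

60.1995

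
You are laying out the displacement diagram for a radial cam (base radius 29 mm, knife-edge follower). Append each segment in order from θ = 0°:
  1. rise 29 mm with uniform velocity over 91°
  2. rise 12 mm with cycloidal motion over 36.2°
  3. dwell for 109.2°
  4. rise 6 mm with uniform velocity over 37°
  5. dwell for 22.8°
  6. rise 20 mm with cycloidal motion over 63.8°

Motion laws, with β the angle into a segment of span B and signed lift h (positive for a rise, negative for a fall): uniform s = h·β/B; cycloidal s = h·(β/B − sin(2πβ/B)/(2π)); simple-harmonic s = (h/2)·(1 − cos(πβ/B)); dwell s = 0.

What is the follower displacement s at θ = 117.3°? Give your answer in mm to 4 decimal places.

seg 1 [0°–91°] uniform, h=29: full span → s += 29 → s = 29.0000
seg 2 [91°–127.2°] cycloidal, h=12: θ=117.3° here. β=26.3, B=36.2. 12·(0.7265 − sin(2π·0.7265)/(2π)) = 10.6073 → s = 39.6073

39.6073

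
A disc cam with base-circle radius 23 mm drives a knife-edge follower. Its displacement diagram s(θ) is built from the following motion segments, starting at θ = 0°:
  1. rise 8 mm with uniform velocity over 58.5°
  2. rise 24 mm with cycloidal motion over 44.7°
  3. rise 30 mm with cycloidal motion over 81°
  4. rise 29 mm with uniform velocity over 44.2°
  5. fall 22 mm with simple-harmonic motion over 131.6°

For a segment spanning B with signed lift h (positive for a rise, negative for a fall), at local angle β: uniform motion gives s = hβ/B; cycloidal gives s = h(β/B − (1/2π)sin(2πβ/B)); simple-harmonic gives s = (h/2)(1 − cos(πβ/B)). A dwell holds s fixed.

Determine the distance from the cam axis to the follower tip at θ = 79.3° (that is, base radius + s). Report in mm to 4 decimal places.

seg 1 [0°–58.5°] uniform, h=8: full span → s += 8 → s = 8.0000
seg 2 [58.5°–103.2°] cycloidal, h=24: θ=79.3° here. β=20.8, B=44.7. 24·(0.4653 − sin(2π·0.4653)/(2π)) = 10.3421 → s = 18.3421
radial distance = base radius + s = 23 + 18.3421 = 41.3421

41.3421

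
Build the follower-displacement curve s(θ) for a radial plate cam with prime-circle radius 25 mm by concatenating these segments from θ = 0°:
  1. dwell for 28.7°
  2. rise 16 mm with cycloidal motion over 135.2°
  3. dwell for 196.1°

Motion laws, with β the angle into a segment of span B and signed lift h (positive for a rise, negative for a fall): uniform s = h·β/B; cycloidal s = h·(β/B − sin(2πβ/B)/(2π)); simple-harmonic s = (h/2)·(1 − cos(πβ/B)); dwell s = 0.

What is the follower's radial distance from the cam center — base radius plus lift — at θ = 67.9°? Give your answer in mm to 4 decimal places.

seg 1 [0°–28.7°] dwell: s stays 0.0000
seg 2 [28.7°–163.9°] cycloidal, h=16: θ=67.9° here. β=39.2, B=135.2. 16·(0.2899 − sin(2π·0.2899)/(2π)) = 2.1723 → s = 2.1723
radial distance = base radius + s = 25 + 2.1723 = 27.1723

27.1723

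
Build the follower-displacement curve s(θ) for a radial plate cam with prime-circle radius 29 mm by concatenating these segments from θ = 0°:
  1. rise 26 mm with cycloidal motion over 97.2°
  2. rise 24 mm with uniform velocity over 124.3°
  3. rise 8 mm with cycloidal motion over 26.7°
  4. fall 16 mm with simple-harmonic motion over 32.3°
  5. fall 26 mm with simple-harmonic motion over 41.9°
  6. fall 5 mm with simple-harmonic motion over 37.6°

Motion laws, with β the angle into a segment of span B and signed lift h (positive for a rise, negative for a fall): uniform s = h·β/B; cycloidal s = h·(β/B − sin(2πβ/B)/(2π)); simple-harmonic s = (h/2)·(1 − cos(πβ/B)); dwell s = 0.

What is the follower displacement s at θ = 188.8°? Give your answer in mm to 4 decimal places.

seg 1 [0°–97.2°] cycloidal, h=26: full span → s += 26 → s = 26.0000
seg 2 [97.2°–221.5°] uniform, h=24: θ=188.8° here. β=91.6, B=124.3. 24·91.6/124.3 = 17.6862 → s = 43.6862

43.6862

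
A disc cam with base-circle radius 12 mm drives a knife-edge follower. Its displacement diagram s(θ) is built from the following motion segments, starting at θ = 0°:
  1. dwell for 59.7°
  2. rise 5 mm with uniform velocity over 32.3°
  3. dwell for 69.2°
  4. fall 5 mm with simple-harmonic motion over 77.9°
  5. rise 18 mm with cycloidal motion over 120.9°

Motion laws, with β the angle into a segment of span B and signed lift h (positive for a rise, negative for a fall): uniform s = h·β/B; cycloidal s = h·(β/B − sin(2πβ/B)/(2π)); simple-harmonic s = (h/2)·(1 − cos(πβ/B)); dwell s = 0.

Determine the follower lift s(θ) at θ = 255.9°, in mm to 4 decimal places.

seg 1 [0°–59.7°] dwell: s stays 0.0000
seg 2 [59.7°–92°] uniform, h=5: full span → s += 5 → s = 5.0000
seg 3 [92°–161.2°] dwell: s stays 5.0000
seg 4 [161.2°–239.1°] simple-harmonic, h=-5: full span → s += -5 → s = 0.0000
seg 5 [239.1°–360°] cycloidal, h=18: θ=255.9° here. β=16.8, B=120.9. 18·(0.1390 − sin(2π·0.1390)/(2π)) = 0.3059 → s = 0.3059

0.3059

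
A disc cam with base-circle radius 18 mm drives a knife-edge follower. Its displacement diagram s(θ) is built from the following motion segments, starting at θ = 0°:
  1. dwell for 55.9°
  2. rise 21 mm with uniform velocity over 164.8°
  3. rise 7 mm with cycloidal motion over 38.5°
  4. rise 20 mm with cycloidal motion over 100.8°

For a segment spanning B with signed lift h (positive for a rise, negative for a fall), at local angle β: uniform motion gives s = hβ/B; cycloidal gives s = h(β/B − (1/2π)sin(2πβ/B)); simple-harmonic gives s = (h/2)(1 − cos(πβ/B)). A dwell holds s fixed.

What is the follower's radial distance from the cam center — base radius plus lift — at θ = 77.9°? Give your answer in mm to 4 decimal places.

seg 1 [0°–55.9°] dwell: s stays 0.0000
seg 2 [55.9°–220.7°] uniform, h=21: θ=77.9° here. β=22, B=164.8. 21·22/164.8 = 2.8034 → s = 2.8034
radial distance = base radius + s = 18 + 2.8034 = 20.8034

20.8034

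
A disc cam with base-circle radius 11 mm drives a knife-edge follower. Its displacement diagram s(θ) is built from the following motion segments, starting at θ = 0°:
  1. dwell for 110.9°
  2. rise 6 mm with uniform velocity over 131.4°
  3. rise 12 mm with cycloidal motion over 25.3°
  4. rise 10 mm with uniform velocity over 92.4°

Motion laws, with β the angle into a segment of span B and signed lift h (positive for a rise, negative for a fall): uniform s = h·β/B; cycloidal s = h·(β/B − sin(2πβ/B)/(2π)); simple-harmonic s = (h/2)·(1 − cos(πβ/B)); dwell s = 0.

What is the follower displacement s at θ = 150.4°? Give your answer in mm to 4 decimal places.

seg 1 [0°–110.9°] dwell: s stays 0.0000
seg 2 [110.9°–242.3°] uniform, h=6: θ=150.4° here. β=39.5, B=131.4. 6·39.5/131.4 = 1.8037 → s = 1.8037

1.8037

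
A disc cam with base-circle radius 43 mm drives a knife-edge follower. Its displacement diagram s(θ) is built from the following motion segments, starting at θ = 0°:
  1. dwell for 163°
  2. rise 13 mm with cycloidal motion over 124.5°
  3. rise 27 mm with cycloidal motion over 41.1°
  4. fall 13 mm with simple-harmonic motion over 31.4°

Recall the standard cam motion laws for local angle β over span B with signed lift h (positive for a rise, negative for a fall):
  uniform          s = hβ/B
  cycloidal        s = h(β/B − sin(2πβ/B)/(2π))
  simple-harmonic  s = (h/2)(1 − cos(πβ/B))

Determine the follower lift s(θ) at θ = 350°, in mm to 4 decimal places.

seg 1 [0°–163°] dwell: s stays 0.0000
seg 2 [163°–287.5°] cycloidal, h=13: full span → s += 13 → s = 13.0000
seg 3 [287.5°–328.6°] cycloidal, h=27: full span → s += 27 → s = 40.0000
seg 4 [328.6°–360°] simple-harmonic, h=-13: θ=350° here. β=21.4, B=31.4. -13/2·(1 − cos(π·0.6815)) = -10.0092 → s = 29.9908

29.9908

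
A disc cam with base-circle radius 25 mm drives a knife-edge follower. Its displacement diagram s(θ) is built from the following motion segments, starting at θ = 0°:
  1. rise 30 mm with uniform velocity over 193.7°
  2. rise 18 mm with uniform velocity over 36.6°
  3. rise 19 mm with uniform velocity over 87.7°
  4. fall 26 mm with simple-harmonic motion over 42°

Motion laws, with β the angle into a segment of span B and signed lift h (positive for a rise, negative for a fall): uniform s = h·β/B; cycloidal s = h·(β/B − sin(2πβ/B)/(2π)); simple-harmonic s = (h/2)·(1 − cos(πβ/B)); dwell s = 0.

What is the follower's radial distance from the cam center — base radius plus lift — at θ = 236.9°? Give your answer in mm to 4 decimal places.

seg 1 [0°–193.7°] uniform, h=30: full span → s += 30 → s = 30.0000
seg 2 [193.7°–230.3°] uniform, h=18: full span → s += 18 → s = 48.0000
seg 3 [230.3°–318°] uniform, h=19: θ=236.9° here. β=6.6, B=87.7. 19·6.6/87.7 = 1.4299 → s = 49.4299
radial distance = base radius + s = 25 + 49.4299 = 74.4299

74.4299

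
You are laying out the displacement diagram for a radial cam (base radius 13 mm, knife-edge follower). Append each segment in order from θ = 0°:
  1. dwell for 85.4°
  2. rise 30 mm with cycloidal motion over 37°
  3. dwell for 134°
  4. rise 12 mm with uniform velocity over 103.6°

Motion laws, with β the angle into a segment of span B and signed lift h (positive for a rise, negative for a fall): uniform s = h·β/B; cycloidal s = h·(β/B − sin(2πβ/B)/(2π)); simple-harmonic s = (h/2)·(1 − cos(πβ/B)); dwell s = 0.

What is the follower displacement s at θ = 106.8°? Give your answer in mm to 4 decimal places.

seg 1 [0°–85.4°] dwell: s stays 0.0000
seg 2 [85.4°–122.4°] cycloidal, h=30: θ=106.8° here. β=21.4, B=37. 30·(0.5784 − sin(2π·0.5784)/(2π)) = 19.6088 → s = 19.6088

19.6088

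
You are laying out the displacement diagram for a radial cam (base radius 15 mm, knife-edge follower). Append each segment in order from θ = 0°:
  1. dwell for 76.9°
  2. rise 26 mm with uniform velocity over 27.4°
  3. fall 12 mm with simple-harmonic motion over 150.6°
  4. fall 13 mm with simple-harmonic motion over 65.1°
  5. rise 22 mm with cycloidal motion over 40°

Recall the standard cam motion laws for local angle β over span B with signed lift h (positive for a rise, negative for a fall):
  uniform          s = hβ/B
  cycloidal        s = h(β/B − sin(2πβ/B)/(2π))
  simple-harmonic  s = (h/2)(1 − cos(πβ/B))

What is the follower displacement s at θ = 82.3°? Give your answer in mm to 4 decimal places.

seg 1 [0°–76.9°] dwell: s stays 0.0000
seg 2 [76.9°–104.3°] uniform, h=26: θ=82.3° here. β=5.4, B=27.4. 26·5.4/27.4 = 5.1241 → s = 5.1241

5.1241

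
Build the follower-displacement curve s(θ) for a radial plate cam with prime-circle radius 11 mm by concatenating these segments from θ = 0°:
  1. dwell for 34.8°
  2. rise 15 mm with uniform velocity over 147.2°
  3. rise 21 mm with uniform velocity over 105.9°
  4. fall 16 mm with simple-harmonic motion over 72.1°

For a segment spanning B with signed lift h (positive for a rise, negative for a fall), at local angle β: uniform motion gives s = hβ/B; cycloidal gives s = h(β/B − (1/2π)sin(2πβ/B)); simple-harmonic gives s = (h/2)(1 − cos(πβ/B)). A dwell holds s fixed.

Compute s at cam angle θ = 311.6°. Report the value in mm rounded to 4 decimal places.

seg 1 [0°–34.8°] dwell: s stays 0.0000
seg 2 [34.8°–182°] uniform, h=15: full span → s += 15 → s = 15.0000
seg 3 [182°–287.9°] uniform, h=21: full span → s += 21 → s = 36.0000
seg 4 [287.9°–360°] simple-harmonic, h=-16: θ=311.6° here. β=23.7, B=72.1. -16/2·(1 − cos(π·0.3287)) = -3.8998 → s = 32.1002

32.1002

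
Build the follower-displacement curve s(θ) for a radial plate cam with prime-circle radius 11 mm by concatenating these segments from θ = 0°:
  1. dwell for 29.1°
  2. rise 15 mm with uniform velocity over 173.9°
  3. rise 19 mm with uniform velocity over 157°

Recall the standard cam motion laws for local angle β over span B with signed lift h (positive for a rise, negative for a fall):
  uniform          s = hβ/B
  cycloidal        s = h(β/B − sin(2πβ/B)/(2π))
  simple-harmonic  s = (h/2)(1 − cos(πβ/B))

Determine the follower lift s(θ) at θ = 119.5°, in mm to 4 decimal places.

seg 1 [0°–29.1°] dwell: s stays 0.0000
seg 2 [29.1°–203°] uniform, h=15: θ=119.5° here. β=90.4, B=173.9. 15·90.4/173.9 = 7.7976 → s = 7.7976

7.7976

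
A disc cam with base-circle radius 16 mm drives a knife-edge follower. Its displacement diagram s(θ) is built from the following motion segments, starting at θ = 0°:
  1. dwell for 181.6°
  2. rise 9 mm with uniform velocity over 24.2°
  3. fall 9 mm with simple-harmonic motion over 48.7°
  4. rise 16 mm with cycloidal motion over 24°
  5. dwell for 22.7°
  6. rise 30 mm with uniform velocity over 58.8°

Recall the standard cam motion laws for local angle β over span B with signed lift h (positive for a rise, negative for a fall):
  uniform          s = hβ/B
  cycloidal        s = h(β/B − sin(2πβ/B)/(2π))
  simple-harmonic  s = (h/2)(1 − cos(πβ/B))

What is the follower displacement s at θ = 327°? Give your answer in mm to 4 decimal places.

seg 1 [0°–181.6°] dwell: s stays 0.0000
seg 2 [181.6°–205.8°] uniform, h=9: full span → s += 9 → s = 9.0000
seg 3 [205.8°–254.5°] simple-harmonic, h=-9: full span → s += -9 → s = 0.0000
seg 4 [254.5°–278.5°] cycloidal, h=16: full span → s += 16 → s = 16.0000
seg 5 [278.5°–301.2°] dwell: s stays 16.0000
seg 6 [301.2°–360°] uniform, h=30: θ=327° here. β=25.8, B=58.8. 30·25.8/58.8 = 13.1633 → s = 29.1633

29.1633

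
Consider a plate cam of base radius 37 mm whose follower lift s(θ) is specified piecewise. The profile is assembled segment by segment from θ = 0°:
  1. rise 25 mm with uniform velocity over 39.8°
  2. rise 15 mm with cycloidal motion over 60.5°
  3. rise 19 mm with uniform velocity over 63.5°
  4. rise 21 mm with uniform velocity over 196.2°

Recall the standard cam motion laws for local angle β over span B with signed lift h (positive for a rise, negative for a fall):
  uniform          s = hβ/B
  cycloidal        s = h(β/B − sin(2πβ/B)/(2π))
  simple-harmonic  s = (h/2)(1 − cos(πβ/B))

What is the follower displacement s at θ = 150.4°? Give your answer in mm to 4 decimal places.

seg 1 [0°–39.8°] uniform, h=25: full span → s += 25 → s = 25.0000
seg 2 [39.8°–100.3°] cycloidal, h=15: full span → s += 15 → s = 40.0000
seg 3 [100.3°–163.8°] uniform, h=19: θ=150.4° here. β=50.1, B=63.5. 19·50.1/63.5 = 14.9906 → s = 54.9906

54.9906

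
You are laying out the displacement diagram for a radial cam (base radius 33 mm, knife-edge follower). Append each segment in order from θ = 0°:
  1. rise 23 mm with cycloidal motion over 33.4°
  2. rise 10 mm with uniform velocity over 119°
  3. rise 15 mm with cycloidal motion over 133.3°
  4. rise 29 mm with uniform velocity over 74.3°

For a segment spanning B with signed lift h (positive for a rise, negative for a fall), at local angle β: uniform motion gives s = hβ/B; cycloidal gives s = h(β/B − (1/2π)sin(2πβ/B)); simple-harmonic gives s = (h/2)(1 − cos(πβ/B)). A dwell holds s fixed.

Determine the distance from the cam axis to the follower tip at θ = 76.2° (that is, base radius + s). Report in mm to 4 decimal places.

seg 1 [0°–33.4°] cycloidal, h=23: full span → s += 23 → s = 23.0000
seg 2 [33.4°–152.4°] uniform, h=10: θ=76.2° here. β=42.8, B=119. 10·42.8/119 = 3.5966 → s = 26.5966
radial distance = base radius + s = 33 + 26.5966 = 59.5966

59.5966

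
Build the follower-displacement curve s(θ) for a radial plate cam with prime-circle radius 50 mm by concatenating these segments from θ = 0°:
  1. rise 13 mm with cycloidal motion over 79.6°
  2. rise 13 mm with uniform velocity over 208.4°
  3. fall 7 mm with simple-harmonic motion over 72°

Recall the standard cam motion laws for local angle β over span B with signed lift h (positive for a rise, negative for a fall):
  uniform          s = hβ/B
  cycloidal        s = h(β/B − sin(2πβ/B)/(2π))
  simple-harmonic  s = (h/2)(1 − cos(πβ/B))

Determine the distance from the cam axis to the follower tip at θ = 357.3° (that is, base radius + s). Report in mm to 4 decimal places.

seg 1 [0°–79.6°] cycloidal, h=13: full span → s += 13 → s = 13.0000
seg 2 [79.6°–288°] uniform, h=13: full span → s += 13 → s = 26.0000
seg 3 [288°–360°] simple-harmonic, h=-7: θ=357.3° here. β=69.3, B=72. -7/2·(1 − cos(π·0.9625)) = -6.9757 → s = 19.0243
radial distance = base radius + s = 50 + 19.0243 = 69.0243

69.0243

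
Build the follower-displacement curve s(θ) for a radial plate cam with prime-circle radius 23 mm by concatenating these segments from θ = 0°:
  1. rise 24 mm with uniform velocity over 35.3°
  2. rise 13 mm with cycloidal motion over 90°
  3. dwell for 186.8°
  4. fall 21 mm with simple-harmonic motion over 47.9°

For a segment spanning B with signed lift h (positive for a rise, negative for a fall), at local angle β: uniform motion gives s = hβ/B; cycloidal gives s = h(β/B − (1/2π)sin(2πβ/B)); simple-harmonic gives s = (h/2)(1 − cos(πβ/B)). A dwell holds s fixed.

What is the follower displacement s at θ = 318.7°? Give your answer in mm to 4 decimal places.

seg 1 [0°–35.3°] uniform, h=24: full span → s += 24 → s = 24.0000
seg 2 [35.3°–125.3°] cycloidal, h=13: full span → s += 13 → s = 37.0000
seg 3 [125.3°–312.1°] dwell: s stays 37.0000
seg 4 [312.1°–360°] simple-harmonic, h=-21: θ=318.7° here. β=6.6, B=47.9. -21/2·(1 − cos(π·0.1378)) = -0.9685 → s = 36.0315

36.0315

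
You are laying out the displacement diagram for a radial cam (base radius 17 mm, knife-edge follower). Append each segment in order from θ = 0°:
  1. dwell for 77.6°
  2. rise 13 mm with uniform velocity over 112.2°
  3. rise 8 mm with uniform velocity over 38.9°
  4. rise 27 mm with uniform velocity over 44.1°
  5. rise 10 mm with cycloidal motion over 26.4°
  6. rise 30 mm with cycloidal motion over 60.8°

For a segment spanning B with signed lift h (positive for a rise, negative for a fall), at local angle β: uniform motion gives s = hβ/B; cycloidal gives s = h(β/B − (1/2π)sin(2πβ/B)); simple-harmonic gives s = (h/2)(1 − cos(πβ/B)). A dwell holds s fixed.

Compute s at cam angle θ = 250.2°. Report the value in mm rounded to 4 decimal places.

seg 1 [0°–77.6°] dwell: s stays 0.0000
seg 2 [77.6°–189.8°] uniform, h=13: full span → s += 13 → s = 13.0000
seg 3 [189.8°–228.7°] uniform, h=8: full span → s += 8 → s = 21.0000
seg 4 [228.7°–272.8°] uniform, h=27: θ=250.2° here. β=21.5, B=44.1. 27·21.5/44.1 = 13.1633 → s = 34.1633

34.1633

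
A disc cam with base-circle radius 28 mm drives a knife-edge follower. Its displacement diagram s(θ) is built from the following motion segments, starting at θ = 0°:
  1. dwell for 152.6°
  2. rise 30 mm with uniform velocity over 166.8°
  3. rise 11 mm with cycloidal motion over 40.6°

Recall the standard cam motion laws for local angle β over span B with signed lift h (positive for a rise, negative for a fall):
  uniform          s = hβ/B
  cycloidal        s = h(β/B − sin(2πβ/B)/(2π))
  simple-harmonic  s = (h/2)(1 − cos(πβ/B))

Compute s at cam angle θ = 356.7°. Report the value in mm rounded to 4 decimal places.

seg 1 [0°–152.6°] dwell: s stays 0.0000
seg 2 [152.6°–319.4°] uniform, h=30: full span → s += 30 → s = 30.0000
seg 3 [319.4°–360°] cycloidal, h=11: θ=356.7° here. β=37.3, B=40.6. 11·(0.9187 − sin(2π·0.9187)/(2π)) = 10.9616 → s = 40.9616

40.9616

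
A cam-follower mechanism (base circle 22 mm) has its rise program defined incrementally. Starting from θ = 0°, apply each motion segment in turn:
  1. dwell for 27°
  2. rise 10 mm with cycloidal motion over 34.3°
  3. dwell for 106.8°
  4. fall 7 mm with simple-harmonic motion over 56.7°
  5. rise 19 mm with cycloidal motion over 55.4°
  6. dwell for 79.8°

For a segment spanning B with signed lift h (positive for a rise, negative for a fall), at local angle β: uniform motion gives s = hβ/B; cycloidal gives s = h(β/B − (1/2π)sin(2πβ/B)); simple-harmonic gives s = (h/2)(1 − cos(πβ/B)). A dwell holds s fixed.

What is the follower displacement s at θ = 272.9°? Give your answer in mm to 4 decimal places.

seg 1 [0°–27°] dwell: s stays 0.0000
seg 2 [27°–61.3°] cycloidal, h=10: full span → s += 10 → s = 10.0000
seg 3 [61.3°–168.1°] dwell: s stays 10.0000
seg 4 [168.1°–224.8°] simple-harmonic, h=-7: full span → s += -7 → s = 3.0000
seg 5 [224.8°–280.2°] cycloidal, h=19: θ=272.9° here. β=48.1, B=55.4. 19·(0.8682 − sin(2π·0.8682)/(2π)) = 18.7236 → s = 21.7236

21.7236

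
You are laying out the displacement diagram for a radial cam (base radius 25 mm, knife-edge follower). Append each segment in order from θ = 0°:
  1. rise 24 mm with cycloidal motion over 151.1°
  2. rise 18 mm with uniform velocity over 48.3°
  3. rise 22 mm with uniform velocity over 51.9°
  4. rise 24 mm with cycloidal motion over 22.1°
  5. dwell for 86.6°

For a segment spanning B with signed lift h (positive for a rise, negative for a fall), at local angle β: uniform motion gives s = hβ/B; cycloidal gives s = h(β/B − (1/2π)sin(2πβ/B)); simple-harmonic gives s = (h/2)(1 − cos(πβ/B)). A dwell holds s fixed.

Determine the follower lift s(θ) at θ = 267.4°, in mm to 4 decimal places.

seg 1 [0°–151.1°] cycloidal, h=24: full span → s += 24 → s = 24.0000
seg 2 [151.1°–199.4°] uniform, h=18: full span → s += 18 → s = 42.0000
seg 3 [199.4°–251.3°] uniform, h=22: full span → s += 22 → s = 64.0000
seg 4 [251.3°–273.4°] cycloidal, h=24: θ=267.4° here. β=16.1, B=22.1. 24·(0.7285 − sin(2π·0.7285)/(2π)) = 21.2691 → s = 85.2691

85.2691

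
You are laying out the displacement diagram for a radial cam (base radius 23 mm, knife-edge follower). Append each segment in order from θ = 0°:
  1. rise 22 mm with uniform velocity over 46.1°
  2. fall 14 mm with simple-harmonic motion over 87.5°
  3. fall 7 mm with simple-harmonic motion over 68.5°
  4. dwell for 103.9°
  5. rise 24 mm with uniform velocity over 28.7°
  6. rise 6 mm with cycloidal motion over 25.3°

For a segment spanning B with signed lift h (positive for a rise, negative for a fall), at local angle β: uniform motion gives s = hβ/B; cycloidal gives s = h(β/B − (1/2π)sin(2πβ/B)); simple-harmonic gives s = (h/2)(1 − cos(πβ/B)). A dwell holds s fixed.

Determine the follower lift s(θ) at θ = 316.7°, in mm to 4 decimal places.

seg 1 [0°–46.1°] uniform, h=22: full span → s += 22 → s = 22.0000
seg 2 [46.1°–133.6°] simple-harmonic, h=-14: full span → s += -14 → s = 8.0000
seg 3 [133.6°–202.1°] simple-harmonic, h=-7: full span → s += -7 → s = 1.0000
seg 4 [202.1°–306°] dwell: s stays 1.0000
seg 5 [306°–334.7°] uniform, h=24: θ=316.7° here. β=10.7, B=28.7. 24·10.7/28.7 = 8.9477 → s = 9.9477

9.9477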